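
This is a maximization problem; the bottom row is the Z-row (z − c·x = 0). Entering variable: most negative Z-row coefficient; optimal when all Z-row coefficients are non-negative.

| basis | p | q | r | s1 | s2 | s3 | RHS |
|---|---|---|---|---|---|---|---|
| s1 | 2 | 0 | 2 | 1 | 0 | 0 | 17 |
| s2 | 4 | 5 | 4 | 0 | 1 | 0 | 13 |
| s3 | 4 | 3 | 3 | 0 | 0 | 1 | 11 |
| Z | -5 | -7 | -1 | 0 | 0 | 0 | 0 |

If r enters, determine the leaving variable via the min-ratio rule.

Column r entries and ratios — s1: 17/2 = 17/2; s2: 13/4 = 13/4; s3: 11/3 = 11/3.
Smallest ratio is 13/4 in the row of s2, so s2 leaves.

s2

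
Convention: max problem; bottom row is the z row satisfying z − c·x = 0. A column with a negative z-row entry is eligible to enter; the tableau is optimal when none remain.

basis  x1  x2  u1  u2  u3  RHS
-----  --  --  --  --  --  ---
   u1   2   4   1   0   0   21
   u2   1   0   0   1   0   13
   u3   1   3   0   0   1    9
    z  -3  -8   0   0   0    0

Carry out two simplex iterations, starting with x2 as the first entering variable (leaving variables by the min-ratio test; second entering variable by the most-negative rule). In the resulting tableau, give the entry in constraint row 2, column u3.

-1

Ratio test on column x2 — row 1: 21/4 = 21/4; row 2: entry 0 ≤ 0; row 3: 9/3 = 3. Minimum is 3 at row 3 (u3 leaves); pivot element 3.
Divide row 3 by 3; eliminate column x2 from the other rows.
Second iteration: most negative z-row entry is -1/3 in column x1, so x1 enters.
Ratio test on column x1 — row 1: 9/(2/3) = 27/2; row 2: 13/1 = 13; row 3: 3/(1/3) = 9. Minimum is 9 at row 3 (x2 leaves); pivot element 1/3.
Divide row 3 by 1/3; eliminate column x1 from the other rows.
After both pivots, the entry at constraint row 2, column u3 is -1.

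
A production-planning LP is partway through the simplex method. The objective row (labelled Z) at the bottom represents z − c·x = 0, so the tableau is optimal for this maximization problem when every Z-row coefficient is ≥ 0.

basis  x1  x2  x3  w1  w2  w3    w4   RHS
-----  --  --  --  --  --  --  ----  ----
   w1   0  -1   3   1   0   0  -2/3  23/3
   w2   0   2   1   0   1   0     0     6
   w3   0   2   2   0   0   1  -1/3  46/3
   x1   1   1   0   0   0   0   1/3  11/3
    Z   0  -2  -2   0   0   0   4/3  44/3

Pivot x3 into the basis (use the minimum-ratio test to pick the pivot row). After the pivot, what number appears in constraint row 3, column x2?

8/3

Ratio test on column x3 — row 1: (23/3)/3 = 23/9; row 2: 6/1 = 6; row 3: (46/3)/2 = 23/3; row 4: entry 0 ≤ 0. Minimum is 23/9 at row 1 (w1 leaves); pivot element 3.
Divide row 1 by 3; eliminate column x3 from the other rows.
Row 3 update in column x2: 2 − 2·(-1/3) = 8/3.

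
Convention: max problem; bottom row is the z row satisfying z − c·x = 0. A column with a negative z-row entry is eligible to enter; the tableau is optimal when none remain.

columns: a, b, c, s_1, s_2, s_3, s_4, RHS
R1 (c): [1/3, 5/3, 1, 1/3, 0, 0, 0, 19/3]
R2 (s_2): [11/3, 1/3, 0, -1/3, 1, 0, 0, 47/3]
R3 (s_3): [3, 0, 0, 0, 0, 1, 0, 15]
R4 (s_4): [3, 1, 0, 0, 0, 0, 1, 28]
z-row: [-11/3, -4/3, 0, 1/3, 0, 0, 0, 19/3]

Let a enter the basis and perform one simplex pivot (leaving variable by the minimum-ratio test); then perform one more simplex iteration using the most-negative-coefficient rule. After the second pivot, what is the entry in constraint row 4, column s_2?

-7/9

Ratio test on column a — row 1: (19/3)/(1/3) = 19; row 2: (47/3)/(11/3) = 47/11; row 3: 15/3 = 5; row 4: 28/3 = 28/3. Minimum is 47/11 at row 2 (s_2 leaves); pivot element 11/3.
Divide row 2 by 11/3; eliminate column a from the other rows.
Second iteration: most negative z-row entry is -1 in column b, so b enters.
Ratio test on column b — row 1: (54/11)/(18/11) = 3; row 2: (47/11)/(1/11) = 47; row 3: entry -3/11 ≤ 0; row 4: (167/11)/(8/11) = 167/8. Minimum is 3 at row 1 (c leaves); pivot element 18/11.
Divide row 1 by 18/11; eliminate column b from the other rows.
After both pivots, the entry at constraint row 4, column s_2 is -7/9.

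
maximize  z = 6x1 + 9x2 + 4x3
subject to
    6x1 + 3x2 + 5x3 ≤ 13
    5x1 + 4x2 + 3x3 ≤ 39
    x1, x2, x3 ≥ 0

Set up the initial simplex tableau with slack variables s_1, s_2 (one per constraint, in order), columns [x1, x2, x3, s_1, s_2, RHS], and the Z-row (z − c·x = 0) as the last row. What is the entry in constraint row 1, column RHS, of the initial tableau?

13

The RHS of constraint 1 is b_1 = 13.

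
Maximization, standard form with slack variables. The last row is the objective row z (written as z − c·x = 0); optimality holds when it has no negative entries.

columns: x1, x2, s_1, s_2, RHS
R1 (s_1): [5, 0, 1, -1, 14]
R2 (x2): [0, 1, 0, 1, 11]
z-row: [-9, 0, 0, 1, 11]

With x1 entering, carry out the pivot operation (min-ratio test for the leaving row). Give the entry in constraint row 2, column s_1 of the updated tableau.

0

Ratio test on column x1 — row 1: 14/5 = 14/5; row 2: entry 0 ≤ 0. Minimum is 14/5 at row 1 (s_1 leaves); pivot element 5.
Divide row 1 by 5; eliminate column x1 from the other rows.
Row 2 update in column s_1: 0 − 0·(1/5) = 0.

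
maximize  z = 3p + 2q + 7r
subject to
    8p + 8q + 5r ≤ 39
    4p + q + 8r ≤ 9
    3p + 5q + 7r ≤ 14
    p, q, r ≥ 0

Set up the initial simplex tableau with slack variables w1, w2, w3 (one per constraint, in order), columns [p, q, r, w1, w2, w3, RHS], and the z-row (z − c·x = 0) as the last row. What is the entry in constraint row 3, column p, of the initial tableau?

3

Constraint 3 has coefficient 3 on p.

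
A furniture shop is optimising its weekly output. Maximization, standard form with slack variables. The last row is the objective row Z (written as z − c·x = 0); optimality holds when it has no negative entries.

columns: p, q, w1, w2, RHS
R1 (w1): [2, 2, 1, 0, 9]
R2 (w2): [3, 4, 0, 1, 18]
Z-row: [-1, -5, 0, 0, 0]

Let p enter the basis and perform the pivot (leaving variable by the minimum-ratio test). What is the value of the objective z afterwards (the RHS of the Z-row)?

Ratio test on column p — row 1: 9/2 = 9/2; row 2: 18/3 = 6. Minimum is 9/2 at row 1 (w1 leaves); pivot element 2.
Pivot on row 1; the Z-row RHS becomes 0 − (-1)·(9/2) = 9/2.

9/2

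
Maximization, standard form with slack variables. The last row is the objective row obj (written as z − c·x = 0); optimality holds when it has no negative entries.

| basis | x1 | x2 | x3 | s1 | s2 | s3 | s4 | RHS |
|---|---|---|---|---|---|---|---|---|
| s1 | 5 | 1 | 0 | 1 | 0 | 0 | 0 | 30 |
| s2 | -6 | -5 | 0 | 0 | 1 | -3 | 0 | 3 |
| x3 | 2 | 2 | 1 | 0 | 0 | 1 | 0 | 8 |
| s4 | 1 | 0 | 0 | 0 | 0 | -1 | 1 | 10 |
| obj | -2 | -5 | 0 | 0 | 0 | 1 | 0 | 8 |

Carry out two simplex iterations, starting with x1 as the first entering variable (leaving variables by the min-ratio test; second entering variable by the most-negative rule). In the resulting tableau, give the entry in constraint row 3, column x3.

Ratio test on column x1 — row 1: 30/5 = 6; row 2: entry -6 ≤ 0; row 3: 8/2 = 4; row 4: 10/1 = 10. Minimum is 4 at row 3 (x3 leaves); pivot element 2.
Divide row 3 by 2; eliminate column x1 from the other rows.
Second iteration: most negative obj-row entry is -3 in column x2, so x2 enters.
Ratio test on column x2 — row 1: entry -4 ≤ 0; row 2: 27/1 = 27; row 3: 4/1 = 4; row 4: entry -1 ≤ 0. Minimum is 4 at row 3 (x1 leaves); pivot element 1.
Divide row 3 by 1; eliminate column x2 from the other rows.
After both pivots, the entry at constraint row 3, column x3 is 1/2.

1/2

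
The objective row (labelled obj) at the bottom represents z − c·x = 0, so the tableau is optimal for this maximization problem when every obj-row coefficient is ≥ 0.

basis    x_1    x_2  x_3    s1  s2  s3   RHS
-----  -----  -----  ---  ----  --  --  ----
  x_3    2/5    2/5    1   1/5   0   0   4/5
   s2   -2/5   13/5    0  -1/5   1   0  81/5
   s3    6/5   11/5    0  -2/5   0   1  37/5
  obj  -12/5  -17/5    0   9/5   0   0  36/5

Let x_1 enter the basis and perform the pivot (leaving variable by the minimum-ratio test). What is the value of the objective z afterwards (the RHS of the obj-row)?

Ratio test on column x_1 — row 1: (4/5)/(2/5) = 2; row 2: entry -2/5 ≤ 0; row 3: (37/5)/(6/5) = 37/6. Minimum is 2 at row 1 (x_3 leaves); pivot element 2/5.
Pivot on row 1; the obj-row RHS becomes 36/5 − (-12/5)·2 = 12.

12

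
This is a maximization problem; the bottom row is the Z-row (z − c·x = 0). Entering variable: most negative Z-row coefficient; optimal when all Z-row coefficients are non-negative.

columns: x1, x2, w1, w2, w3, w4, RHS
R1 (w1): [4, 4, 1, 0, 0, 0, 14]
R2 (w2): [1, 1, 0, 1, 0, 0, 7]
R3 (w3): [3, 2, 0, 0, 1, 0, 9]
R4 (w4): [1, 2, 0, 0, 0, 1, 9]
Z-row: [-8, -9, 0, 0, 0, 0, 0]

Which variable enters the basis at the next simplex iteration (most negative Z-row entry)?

x2

Negative Z-row entries: x1: -8, x2: -9.
The most negative is -9 in column x2, so x2 enters.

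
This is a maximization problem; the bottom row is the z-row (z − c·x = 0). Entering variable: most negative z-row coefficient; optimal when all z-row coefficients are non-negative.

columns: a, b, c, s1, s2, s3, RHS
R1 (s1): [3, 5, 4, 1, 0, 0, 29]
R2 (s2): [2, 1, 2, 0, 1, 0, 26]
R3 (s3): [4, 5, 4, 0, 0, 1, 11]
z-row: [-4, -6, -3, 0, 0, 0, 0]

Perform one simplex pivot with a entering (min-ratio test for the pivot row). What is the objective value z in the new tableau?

11

Ratio test on column a — row 1: 29/3 = 29/3; row 2: 26/2 = 13; row 3: 11/4 = 11/4. Minimum is 11/4 at row 3 (s3 leaves); pivot element 4.
Pivot on row 3; the z-row RHS becomes 0 − (-4)·(11/4) = 11.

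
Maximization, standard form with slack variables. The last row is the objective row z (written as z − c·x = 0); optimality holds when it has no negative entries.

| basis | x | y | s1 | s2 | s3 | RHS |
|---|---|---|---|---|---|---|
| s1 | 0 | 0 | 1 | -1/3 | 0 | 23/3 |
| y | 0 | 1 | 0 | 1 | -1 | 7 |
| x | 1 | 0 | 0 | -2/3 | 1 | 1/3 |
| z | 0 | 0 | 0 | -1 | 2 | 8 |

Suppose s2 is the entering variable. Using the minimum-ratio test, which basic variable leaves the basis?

Column s2 entries and ratios — s1: -1/3 ≤ 0, skip; y: 7/1 = 7; x: -2/3 ≤ 0, skip.
Smallest ratio is 7 in the row of y, so y leaves.

y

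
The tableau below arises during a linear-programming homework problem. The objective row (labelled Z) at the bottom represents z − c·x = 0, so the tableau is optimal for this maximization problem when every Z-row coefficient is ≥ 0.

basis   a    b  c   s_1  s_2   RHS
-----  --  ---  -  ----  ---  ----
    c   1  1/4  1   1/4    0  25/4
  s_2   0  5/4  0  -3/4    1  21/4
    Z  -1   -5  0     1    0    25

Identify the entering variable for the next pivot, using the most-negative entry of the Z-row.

b

Negative Z-row entries: a: -1, b: -5.
The most negative is -5 in column b, so b enters.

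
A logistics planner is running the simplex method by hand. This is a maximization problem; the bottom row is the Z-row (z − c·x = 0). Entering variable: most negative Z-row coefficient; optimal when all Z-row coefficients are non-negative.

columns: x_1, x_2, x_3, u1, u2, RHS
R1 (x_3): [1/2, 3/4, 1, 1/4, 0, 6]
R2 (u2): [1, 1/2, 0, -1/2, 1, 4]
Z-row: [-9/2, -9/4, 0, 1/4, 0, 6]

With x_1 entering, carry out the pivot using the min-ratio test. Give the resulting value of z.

Ratio test on column x_1 — row 1: 6/(1/2) = 12; row 2: 4/1 = 4. Minimum is 4 at row 2 (u2 leaves); pivot element 1.
Pivot on row 2; the Z-row RHS becomes 6 − (-9/2)·4 = 24.

24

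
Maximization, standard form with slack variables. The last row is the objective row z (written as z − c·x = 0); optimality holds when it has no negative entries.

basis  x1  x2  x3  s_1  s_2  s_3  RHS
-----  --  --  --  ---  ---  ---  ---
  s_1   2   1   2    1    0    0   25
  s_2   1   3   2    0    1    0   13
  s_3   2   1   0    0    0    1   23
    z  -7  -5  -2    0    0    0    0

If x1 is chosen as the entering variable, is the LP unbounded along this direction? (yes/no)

Column x1 has positive entries in row(s) 1, 2, 3, so the ratio test bounds it — not unbounded.

no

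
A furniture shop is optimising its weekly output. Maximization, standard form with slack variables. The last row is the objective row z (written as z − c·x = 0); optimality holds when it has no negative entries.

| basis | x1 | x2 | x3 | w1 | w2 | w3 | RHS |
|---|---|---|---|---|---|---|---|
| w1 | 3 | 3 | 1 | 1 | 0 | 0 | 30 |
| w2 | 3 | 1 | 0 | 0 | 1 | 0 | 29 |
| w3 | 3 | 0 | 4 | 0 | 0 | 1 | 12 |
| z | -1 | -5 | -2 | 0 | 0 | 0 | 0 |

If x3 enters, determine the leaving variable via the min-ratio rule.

w3

Column x3 entries and ratios — w1: 30/1 = 30; w2: 0 ≤ 0, skip; w3: 12/4 = 3.
Smallest ratio is 3 in the row of w3, so w3 leaves.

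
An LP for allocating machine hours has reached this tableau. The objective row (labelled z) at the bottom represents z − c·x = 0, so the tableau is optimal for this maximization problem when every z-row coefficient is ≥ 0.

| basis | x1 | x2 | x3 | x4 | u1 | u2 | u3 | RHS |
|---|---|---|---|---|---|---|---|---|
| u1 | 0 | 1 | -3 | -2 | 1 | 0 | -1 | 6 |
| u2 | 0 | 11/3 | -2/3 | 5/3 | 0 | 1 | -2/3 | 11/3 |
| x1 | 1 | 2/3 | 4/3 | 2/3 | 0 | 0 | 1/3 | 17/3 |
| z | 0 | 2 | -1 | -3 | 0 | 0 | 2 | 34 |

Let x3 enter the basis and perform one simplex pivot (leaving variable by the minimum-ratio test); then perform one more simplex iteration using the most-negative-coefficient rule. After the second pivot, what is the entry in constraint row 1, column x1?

19/8

Ratio test on column x3 — row 1: entry -3 ≤ 0; row 2: entry -2/3 ≤ 0; row 3: (17/3)/(4/3) = 17/4. Minimum is 17/4 at row 3 (x1 leaves); pivot element 4/3.
Divide row 3 by 4/3; eliminate column x3 from the other rows.
Second iteration: most negative z-row entry is -5/2 in column x4, so x4 enters.
Ratio test on column x4 — row 1: entry -1/2 ≤ 0; row 2: (13/2)/2 = 13/4; row 3: (17/4)/(1/2) = 17/2. Minimum is 13/4 at row 2 (u2 leaves); pivot element 2.
Divide row 2 by 2; eliminate column x4 from the other rows.
After both pivots, the entry at constraint row 1, column x1 is 19/8.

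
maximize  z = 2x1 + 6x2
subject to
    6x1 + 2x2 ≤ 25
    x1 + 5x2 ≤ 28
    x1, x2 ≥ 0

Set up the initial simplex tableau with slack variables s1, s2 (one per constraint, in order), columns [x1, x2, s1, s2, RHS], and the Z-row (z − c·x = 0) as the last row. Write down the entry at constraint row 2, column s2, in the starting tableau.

Slack s2 belongs to constraint 2; its column is the unit vector e_2, so the entry in row 2 is 1.

1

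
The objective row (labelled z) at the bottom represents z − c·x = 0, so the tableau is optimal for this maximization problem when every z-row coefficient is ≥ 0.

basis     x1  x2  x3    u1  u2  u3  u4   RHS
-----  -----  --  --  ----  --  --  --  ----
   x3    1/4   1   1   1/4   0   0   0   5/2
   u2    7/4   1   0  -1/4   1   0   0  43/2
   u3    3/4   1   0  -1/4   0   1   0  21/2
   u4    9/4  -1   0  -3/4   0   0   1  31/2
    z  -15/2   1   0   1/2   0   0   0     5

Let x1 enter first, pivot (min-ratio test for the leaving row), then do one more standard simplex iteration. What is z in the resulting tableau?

Ratio test on column x1 — row 1: (5/2)/(1/4) = 10; row 2: (43/2)/(7/4) = 86/7; row 3: (21/2)/(3/4) = 14; row 4: (31/2)/(9/4) = 62/9. Minimum is 62/9 at row 4 (u4 leaves); pivot element 9/4.
Pivot on row 4; the z-row RHS becomes 5 − (-15/2)·(62/9) = 170/3.
Next entering variable (most negative z-row entry -7/3): x2.
Ratio test on column x2 — row 1: (7/9)/(10/9) = 7/10; row 2: (85/9)/(16/9) = 85/16; row 3: (16/3)/(4/3) = 4; row 4: entry -4/9 ≤ 0. Minimum is 7/10 at row 1 (x3 leaves); pivot element 10/9.
After the second pivot the z-row RHS is 170/3 − (-7/3)·(7/10) = 583/10.

583/10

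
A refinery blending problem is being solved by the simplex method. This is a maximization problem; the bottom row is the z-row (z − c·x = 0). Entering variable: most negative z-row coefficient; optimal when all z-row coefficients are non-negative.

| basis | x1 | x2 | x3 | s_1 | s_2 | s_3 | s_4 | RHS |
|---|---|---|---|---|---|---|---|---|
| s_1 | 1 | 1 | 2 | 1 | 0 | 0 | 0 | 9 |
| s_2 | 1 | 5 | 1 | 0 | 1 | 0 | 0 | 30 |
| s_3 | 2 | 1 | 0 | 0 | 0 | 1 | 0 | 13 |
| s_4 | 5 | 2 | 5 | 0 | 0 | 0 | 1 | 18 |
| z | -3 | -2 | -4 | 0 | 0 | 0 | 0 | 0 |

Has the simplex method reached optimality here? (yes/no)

no

The z-row has a negative entry -4 in column x3, so it is not optimal.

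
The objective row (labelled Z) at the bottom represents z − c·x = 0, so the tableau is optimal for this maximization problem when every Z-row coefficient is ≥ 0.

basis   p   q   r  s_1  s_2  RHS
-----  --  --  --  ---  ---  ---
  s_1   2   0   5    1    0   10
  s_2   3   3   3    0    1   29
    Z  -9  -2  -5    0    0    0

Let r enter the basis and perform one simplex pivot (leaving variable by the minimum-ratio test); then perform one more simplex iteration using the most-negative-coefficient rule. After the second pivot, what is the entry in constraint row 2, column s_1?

-3/2

Ratio test on column r — row 1: 10/5 = 2; row 2: 29/3 = 29/3. Minimum is 2 at row 1 (s_1 leaves); pivot element 5.
Divide row 1 by 5; eliminate column r from the other rows.
Second iteration: most negative Z-row entry is -7 in column p, so p enters.
Ratio test on column p — row 1: 2/(2/5) = 5; row 2: 23/(9/5) = 115/9. Minimum is 5 at row 1 (r leaves); pivot element 2/5.
Divide row 1 by 2/5; eliminate column p from the other rows.
After both pivots, the entry at constraint row 2, column s_1 is -3/2.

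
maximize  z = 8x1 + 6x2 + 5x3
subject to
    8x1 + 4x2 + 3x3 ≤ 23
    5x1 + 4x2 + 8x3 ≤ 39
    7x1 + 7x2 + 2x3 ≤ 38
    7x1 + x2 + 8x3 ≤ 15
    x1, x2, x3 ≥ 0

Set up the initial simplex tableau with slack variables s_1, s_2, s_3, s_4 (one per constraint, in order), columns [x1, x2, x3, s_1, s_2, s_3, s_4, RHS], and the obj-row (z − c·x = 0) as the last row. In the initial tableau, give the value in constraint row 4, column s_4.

Slack s_4 belongs to constraint 4; its column is the unit vector e_4, so the entry in row 4 is 1.

1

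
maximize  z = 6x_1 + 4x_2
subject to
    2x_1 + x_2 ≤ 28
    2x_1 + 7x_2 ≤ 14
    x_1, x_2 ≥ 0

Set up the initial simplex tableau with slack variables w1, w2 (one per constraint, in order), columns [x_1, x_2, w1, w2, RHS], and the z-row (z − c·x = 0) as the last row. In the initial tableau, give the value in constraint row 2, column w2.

1

Slack w2 belongs to constraint 2; its column is the unit vector e_2, so the entry in row 2 is 1.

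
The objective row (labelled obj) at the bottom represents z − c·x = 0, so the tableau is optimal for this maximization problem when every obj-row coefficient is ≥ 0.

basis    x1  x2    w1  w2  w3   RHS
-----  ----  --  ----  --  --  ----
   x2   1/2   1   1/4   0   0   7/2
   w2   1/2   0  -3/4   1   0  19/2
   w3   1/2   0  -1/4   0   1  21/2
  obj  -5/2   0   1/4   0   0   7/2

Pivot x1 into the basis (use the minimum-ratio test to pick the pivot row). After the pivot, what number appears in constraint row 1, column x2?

Ratio test on column x1 — row 1: (7/2)/(1/2) = 7; row 2: (19/2)/(1/2) = 19; row 3: (21/2)/(1/2) = 21. Minimum is 7 at row 1 (x2 leaves); pivot element 1/2.
Divide row 1 by 1/2; eliminate column x1 from the other rows.
In the new row 1, the x2 entry is the old entry divided by the pivot: 1/(1/2) = 2.

2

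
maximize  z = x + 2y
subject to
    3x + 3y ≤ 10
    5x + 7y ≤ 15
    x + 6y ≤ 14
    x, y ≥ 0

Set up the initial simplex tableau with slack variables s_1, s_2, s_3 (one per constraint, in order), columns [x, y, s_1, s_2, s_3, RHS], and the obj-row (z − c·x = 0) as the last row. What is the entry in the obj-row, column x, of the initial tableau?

The obj-row carries the negated objective coefficients: the x entry is -1.

-1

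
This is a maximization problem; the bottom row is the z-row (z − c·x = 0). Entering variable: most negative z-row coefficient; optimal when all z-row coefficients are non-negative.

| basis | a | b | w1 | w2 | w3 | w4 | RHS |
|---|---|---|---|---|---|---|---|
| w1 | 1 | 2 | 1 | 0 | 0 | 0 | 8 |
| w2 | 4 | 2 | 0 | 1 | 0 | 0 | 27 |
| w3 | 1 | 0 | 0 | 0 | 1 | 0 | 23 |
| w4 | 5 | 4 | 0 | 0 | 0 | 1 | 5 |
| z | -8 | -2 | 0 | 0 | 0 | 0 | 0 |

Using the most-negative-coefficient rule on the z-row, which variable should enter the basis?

a

Negative z-row entries: a: -8, b: -2.
The most negative is -8 in column a, so a enters.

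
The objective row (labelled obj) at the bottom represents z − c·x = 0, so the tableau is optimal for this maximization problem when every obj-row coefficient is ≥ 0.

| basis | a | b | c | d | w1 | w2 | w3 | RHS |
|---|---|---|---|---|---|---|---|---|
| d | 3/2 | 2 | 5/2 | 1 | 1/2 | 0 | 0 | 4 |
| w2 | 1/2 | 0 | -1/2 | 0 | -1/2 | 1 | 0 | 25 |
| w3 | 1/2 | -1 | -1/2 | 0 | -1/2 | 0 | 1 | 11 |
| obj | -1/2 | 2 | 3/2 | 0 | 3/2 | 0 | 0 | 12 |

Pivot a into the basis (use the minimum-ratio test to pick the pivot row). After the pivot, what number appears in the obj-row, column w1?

5/3

Ratio test on column a — row 1: 4/(3/2) = 8/3; row 2: 25/(1/2) = 50; row 3: 11/(1/2) = 22. Minimum is 8/3 at row 1 (d leaves); pivot element 3/2.
Divide row 1 by 3/2; eliminate column a from the other rows.
obj-row update in column w1: 3/2 − (-1/2)·(1/3) = 5/3.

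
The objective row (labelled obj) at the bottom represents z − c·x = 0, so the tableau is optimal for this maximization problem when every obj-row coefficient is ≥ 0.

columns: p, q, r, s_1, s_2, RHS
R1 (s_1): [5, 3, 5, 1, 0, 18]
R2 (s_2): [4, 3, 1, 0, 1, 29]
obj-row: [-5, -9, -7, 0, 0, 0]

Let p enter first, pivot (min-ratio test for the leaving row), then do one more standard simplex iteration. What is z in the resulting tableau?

54

Ratio test on column p — row 1: 18/5 = 18/5; row 2: 29/4 = 29/4. Minimum is 18/5 at row 1 (s_1 leaves); pivot element 5.
Pivot on row 1; the obj-row RHS becomes 0 − (-5)·(18/5) = 18.
Next entering variable (most negative obj-row entry -6): q.
Ratio test on column q — row 1: (18/5)/(3/5) = 6; row 2: (73/5)/(3/5) = 73/3. Minimum is 6 at row 1 (p leaves); pivot element 3/5.
After the second pivot the obj-row RHS is 18 − (-6)·6 = 54.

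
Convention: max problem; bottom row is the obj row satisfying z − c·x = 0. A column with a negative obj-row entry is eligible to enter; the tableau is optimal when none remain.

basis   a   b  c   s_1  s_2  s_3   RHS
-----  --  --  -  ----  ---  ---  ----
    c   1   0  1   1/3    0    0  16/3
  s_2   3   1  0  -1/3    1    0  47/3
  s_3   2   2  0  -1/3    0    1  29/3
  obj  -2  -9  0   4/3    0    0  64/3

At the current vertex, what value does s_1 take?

s_1 is not in the basis, so in the current basic feasible solution s_1 = 0.

0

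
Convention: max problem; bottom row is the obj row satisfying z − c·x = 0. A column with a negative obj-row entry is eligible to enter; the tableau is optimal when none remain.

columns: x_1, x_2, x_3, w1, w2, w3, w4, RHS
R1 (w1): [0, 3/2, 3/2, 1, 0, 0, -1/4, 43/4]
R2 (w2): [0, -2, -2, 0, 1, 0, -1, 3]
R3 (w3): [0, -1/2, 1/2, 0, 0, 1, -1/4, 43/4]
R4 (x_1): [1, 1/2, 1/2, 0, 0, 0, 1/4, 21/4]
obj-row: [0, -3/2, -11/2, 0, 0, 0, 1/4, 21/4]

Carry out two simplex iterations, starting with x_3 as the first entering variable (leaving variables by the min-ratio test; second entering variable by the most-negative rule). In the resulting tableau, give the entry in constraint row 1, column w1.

1/2

Ratio test on column x_3 — row 1: (43/4)/(3/2) = 43/6; row 2: entry -2 ≤ 0; row 3: (43/4)/(1/2) = 43/2; row 4: (21/4)/(1/2) = 21/2. Minimum is 43/6 at row 1 (w1 leaves); pivot element 3/2.
Divide row 1 by 3/2; eliminate column x_3 from the other rows.
Second iteration: most negative obj-row entry is -2/3 in column w4, so w4 enters.
Ratio test on column w4 — row 1: entry -1/6 ≤ 0; row 2: entry -4/3 ≤ 0; row 3: entry -1/6 ≤ 0; row 4: (5/3)/(1/3) = 5. Minimum is 5 at row 4 (x_1 leaves); pivot element 1/3.
Divide row 4 by 1/3; eliminate column w4 from the other rows.
After both pivots, the entry at constraint row 1, column w1 is 1/2.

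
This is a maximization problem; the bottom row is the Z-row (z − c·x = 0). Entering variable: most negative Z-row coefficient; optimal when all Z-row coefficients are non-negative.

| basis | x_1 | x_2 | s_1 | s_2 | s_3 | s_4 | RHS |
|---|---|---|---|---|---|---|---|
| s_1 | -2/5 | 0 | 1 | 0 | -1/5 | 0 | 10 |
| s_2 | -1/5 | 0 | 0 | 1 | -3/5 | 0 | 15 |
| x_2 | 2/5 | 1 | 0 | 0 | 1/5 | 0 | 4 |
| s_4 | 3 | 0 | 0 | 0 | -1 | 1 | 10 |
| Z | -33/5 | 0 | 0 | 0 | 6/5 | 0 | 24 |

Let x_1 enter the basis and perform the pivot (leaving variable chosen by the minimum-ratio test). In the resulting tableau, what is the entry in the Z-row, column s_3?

Ratio test on column x_1 — row 1: entry -2/5 ≤ 0; row 2: entry -1/5 ≤ 0; row 3: 4/(2/5) = 10; row 4: 10/3 = 10/3. Minimum is 10/3 at row 4 (s_4 leaves); pivot element 3.
Divide row 4 by 3; eliminate column x_1 from the other rows.
Z-row update in column s_3: 6/5 − (-33/5)·(-1/3) = -1.

-1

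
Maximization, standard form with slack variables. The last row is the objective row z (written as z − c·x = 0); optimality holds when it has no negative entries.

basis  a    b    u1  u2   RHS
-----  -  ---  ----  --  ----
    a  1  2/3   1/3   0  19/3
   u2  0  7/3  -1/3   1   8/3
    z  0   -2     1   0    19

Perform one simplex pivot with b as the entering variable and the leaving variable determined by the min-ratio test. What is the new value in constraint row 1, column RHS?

39/7

Ratio test on column b — row 1: (19/3)/(2/3) = 19/2; row 2: (8/3)/(7/3) = 8/7. Minimum is 8/7 at row 2 (u2 leaves); pivot element 7/3.
Divide row 2 by 7/3; eliminate column b from the other rows.
Row 1 update in column RHS: 19/3 − (2/3)·(8/7) = 39/7.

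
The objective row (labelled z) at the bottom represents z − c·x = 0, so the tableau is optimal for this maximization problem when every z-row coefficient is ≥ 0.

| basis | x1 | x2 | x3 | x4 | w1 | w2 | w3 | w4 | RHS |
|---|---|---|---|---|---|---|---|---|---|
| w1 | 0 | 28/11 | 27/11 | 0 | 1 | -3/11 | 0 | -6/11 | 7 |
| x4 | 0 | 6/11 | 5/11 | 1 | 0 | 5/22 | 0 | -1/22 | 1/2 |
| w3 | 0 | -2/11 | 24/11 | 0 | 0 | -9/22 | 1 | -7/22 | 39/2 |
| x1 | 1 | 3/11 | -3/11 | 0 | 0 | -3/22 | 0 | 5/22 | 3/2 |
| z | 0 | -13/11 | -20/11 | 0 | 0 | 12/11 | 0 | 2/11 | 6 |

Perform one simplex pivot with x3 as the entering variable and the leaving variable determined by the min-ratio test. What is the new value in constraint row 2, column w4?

-1/10

Ratio test on column x3 — row 1: 7/(27/11) = 77/27; row 2: (1/2)/(5/11) = 11/10; row 3: (39/2)/(24/11) = 143/16; row 4: entry -3/11 ≤ 0. Minimum is 11/10 at row 2 (x4 leaves); pivot element 5/11.
Divide row 2 by 5/11; eliminate column x3 from the other rows.
In the new row 2, the w4 entry is the old entry divided by the pivot: (-1/22)/(5/11) = -1/10.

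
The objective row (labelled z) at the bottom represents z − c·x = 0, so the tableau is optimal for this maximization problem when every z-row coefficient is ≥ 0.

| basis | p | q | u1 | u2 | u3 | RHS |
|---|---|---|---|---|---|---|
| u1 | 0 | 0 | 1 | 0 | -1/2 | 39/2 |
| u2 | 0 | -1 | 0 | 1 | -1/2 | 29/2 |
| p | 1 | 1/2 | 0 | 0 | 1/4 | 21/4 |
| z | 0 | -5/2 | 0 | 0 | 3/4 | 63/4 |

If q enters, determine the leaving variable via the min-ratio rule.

Column q entries and ratios — u1: 0 ≤ 0, skip; u2: -1 ≤ 0, skip; p: (21/4)/(1/2) = 21/2.
Smallest ratio is 21/2 in the row of p, so p leaves.

p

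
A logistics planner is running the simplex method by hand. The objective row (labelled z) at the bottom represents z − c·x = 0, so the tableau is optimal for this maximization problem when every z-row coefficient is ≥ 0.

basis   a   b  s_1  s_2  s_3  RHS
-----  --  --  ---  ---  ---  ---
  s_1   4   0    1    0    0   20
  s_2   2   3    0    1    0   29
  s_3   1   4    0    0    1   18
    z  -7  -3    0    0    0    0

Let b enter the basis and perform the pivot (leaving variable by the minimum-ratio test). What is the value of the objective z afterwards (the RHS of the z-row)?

Ratio test on column b — row 1: entry 0 ≤ 0; row 2: 29/3 = 29/3; row 3: 18/4 = 9/2. Minimum is 9/2 at row 3 (s_3 leaves); pivot element 4.
Pivot on row 3; the z-row RHS becomes 0 − (-3)·(9/2) = 27/2.

27/2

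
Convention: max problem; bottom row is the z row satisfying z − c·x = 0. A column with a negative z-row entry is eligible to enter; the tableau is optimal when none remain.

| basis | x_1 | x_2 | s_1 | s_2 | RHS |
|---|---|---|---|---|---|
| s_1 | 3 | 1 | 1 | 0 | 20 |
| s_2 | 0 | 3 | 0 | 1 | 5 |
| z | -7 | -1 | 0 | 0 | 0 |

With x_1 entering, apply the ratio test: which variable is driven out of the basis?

s_1

Column x_1 entries and ratios — s_1: 20/3 = 20/3; s_2: 0 ≤ 0, skip.
Smallest ratio is 20/3 in the row of s_1, so s_1 leaves.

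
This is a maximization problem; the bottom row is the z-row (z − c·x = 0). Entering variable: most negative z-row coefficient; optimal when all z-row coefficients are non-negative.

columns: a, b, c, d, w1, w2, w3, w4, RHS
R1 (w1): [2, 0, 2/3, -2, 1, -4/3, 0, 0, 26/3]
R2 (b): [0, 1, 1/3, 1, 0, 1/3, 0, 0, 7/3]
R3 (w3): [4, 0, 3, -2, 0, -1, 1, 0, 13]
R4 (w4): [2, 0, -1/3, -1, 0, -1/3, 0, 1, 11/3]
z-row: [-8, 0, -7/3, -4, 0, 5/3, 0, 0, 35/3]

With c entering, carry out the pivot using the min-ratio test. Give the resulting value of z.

196/9

Ratio test on column c — row 1: (26/3)/(2/3) = 13; row 2: (7/3)/(1/3) = 7; row 3: 13/3 = 13/3; row 4: entry -1/3 ≤ 0. Minimum is 13/3 at row 3 (w3 leaves); pivot element 3.
Pivot on row 3; the z-row RHS becomes 35/3 − (-7/3)·(13/3) = 196/9.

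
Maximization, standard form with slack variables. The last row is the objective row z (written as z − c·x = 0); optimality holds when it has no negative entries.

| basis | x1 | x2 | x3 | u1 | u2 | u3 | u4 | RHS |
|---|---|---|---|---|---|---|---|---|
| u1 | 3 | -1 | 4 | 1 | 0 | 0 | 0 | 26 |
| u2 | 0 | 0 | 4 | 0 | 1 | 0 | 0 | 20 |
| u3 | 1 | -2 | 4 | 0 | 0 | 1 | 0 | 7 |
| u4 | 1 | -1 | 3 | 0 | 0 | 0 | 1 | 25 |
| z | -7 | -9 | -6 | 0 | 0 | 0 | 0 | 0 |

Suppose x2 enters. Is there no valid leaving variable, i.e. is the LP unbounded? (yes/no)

yes

Every constraint-row entry in column x2 is ≤ 0, so increasing x2 is unbounded.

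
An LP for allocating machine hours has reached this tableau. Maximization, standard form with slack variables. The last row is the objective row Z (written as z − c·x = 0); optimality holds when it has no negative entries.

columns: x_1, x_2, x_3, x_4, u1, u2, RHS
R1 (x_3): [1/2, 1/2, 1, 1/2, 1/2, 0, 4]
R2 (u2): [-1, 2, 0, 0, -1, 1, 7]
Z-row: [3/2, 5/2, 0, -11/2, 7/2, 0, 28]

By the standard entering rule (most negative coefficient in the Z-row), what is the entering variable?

x_4

Negative Z-row entries: x_4: -11/2.
The most negative is -11/2 in column x_4, so x_4 enters.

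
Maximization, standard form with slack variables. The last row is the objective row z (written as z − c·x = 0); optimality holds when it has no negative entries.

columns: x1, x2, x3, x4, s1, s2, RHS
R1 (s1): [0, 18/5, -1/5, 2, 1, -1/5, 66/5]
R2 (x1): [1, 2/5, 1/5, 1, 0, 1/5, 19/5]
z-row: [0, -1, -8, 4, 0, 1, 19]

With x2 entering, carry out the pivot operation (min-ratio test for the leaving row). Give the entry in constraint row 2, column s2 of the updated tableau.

2/9

Ratio test on column x2 — row 1: (66/5)/(18/5) = 11/3; row 2: (19/5)/(2/5) = 19/2. Minimum is 11/3 at row 1 (s1 leaves); pivot element 18/5.
Divide row 1 by 18/5; eliminate column x2 from the other rows.
Row 2 update in column s2: 1/5 − (2/5)·(-1/18) = 2/9.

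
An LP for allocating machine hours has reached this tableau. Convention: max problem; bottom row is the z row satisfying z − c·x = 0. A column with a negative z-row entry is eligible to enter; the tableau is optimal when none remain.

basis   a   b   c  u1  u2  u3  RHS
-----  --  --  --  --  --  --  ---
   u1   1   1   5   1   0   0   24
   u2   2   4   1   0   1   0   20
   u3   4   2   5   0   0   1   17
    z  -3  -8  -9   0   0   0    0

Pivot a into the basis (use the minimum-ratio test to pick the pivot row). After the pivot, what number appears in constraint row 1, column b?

1/2

Ratio test on column a — row 1: 24/1 = 24; row 2: 20/2 = 10; row 3: 17/4 = 17/4. Minimum is 17/4 at row 3 (u3 leaves); pivot element 4.
Divide row 3 by 4; eliminate column a from the other rows.
Row 1 update in column b: 1 − 1·(1/2) = 1/2.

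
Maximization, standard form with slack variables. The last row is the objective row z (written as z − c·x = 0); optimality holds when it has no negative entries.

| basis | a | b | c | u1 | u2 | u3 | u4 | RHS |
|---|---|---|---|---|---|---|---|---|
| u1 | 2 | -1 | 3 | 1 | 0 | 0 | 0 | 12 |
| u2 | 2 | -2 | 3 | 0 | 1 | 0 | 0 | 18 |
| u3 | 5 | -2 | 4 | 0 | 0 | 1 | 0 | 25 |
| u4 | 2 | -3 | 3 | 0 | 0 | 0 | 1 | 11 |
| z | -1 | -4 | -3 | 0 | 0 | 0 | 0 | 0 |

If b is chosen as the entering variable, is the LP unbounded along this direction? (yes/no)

yes

Every constraint-row entry in column b is ≤ 0, so increasing b is unbounded.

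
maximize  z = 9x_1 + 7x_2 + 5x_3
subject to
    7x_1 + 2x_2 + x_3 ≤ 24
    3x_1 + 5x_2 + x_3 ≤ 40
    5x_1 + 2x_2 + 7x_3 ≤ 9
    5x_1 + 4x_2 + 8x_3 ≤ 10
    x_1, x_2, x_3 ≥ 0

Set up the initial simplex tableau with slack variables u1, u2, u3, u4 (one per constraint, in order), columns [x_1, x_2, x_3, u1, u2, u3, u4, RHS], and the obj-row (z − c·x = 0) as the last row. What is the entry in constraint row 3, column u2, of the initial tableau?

Slack u2 belongs to constraint 2; its column is the unit vector e_2, so the entry in row 3 is 0.

0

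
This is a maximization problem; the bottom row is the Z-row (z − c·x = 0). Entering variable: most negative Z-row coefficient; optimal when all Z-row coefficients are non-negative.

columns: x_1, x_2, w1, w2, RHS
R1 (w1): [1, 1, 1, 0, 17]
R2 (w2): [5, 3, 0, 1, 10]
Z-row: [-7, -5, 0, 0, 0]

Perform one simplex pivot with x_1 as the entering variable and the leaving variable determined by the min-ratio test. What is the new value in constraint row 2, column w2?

1/5

Ratio test on column x_1 — row 1: 17/1 = 17; row 2: 10/5 = 2. Minimum is 2 at row 2 (w2 leaves); pivot element 5.
Divide row 2 by 5; eliminate column x_1 from the other rows.
In the new row 2, the w2 entry is the old entry divided by the pivot: 1/5 = 1/5.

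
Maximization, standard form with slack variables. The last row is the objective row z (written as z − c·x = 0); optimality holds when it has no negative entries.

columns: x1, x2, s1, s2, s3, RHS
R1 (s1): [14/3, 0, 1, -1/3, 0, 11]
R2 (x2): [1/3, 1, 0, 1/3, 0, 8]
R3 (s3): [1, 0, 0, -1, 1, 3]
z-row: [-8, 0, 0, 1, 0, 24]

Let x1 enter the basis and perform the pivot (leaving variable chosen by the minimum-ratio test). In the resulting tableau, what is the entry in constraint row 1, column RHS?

33/14

Ratio test on column x1 — row 1: 11/(14/3) = 33/14; row 2: 8/(1/3) = 24; row 3: 3/1 = 3. Minimum is 33/14 at row 1 (s1 leaves); pivot element 14/3.
Divide row 1 by 14/3; eliminate column x1 from the other rows.
In the new row 1, the RHS entry is the old entry divided by the pivot: 11/(14/3) = 33/14.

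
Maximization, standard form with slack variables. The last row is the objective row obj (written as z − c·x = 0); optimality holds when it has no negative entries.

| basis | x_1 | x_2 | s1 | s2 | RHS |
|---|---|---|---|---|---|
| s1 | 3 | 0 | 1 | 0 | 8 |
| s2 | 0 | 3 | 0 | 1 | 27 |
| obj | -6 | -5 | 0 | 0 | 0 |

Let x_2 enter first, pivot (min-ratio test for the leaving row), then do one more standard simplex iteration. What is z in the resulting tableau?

Ratio test on column x_2 — row 1: entry 0 ≤ 0; row 2: 27/3 = 9. Minimum is 9 at row 2 (s2 leaves); pivot element 3.
Pivot on row 2; the obj-row RHS becomes 0 − (-5)·9 = 45.
Next entering variable (most negative obj-row entry -6): x_1.
Ratio test on column x_1 — row 1: 8/3 = 8/3; row 2: entry 0 ≤ 0. Minimum is 8/3 at row 1 (s1 leaves); pivot element 3.
After the second pivot the obj-row RHS is 45 − (-6)·(8/3) = 61.

61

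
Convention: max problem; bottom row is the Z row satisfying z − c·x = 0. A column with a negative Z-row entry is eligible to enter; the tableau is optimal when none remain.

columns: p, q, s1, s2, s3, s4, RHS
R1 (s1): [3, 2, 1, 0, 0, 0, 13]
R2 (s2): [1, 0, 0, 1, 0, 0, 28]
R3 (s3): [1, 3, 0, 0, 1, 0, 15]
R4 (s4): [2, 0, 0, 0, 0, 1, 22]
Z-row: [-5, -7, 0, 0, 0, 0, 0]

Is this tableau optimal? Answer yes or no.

no

The Z-row has a negative entry -7 in column q, so it is not optimal.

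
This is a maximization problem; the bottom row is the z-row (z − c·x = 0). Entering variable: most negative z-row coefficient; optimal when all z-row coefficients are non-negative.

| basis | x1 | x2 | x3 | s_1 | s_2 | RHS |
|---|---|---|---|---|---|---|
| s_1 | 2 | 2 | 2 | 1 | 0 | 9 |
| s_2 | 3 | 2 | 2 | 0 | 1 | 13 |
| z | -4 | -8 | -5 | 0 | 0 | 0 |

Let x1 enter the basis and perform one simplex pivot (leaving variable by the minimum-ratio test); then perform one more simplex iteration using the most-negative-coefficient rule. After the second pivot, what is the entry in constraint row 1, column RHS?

1/2

Ratio test on column x1 — row 1: 9/2 = 9/2; row 2: 13/3 = 13/3. Minimum is 13/3 at row 2 (s_2 leaves); pivot element 3.
Divide row 2 by 3; eliminate column x1 from the other rows.
Second iteration: most negative z-row entry is -16/3 in column x2, so x2 enters.
Ratio test on column x2 — row 1: (1/3)/(2/3) = 1/2; row 2: (13/3)/(2/3) = 13/2. Minimum is 1/2 at row 1 (s_1 leaves); pivot element 2/3.
Divide row 1 by 2/3; eliminate column x2 from the other rows.
After both pivots, the entry at constraint row 1, column RHS is 1/2.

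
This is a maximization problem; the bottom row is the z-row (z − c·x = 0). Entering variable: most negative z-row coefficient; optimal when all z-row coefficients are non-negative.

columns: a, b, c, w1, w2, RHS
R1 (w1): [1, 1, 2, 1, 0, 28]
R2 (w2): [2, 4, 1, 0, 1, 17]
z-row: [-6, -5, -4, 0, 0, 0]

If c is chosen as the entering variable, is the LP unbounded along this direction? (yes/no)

Column c has positive entries in row(s) 1, 2, so the ratio test bounds it — not unbounded.

no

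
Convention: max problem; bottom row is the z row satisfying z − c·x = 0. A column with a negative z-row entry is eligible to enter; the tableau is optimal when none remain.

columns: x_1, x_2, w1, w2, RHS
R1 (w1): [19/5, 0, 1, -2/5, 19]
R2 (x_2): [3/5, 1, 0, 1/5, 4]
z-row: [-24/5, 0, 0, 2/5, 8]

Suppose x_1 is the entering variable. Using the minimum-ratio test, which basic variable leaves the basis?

Column x_1 entries and ratios — w1: 19/(19/5) = 5; x_2: 4/(3/5) = 20/3.
Smallest ratio is 5 in the row of w1, so w1 leaves.

w1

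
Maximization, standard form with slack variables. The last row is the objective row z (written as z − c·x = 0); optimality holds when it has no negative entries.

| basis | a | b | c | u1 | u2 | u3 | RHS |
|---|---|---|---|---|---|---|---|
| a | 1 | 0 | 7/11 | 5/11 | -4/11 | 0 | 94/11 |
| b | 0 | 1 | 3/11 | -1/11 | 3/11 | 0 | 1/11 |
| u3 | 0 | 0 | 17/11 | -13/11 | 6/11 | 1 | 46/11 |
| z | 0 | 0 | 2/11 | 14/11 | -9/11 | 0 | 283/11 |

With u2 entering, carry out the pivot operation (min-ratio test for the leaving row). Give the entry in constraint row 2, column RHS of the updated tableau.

Ratio test on column u2 — row 1: entry -4/11 ≤ 0; row 2: (1/11)/(3/11) = 1/3; row 3: (46/11)/(6/11) = 23/3. Minimum is 1/3 at row 2 (b leaves); pivot element 3/11.
Divide row 2 by 3/11; eliminate column u2 from the other rows.
In the new row 2, the RHS entry is the old entry divided by the pivot: (1/11)/(3/11) = 1/3.

1/3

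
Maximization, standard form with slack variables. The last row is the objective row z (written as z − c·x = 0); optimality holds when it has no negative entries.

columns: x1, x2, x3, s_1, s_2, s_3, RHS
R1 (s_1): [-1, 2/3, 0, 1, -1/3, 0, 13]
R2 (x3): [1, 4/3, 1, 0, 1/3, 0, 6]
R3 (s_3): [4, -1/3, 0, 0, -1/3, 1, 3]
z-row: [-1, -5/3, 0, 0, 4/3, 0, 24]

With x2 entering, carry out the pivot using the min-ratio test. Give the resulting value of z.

Ratio test on column x2 — row 1: 13/(2/3) = 39/2; row 2: 6/(4/3) = 9/2; row 3: entry -1/3 ≤ 0. Minimum is 9/2 at row 2 (x3 leaves); pivot element 4/3.
Pivot on row 2; the z-row RHS becomes 24 − (-5/3)·(9/2) = 63/2.

63/2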